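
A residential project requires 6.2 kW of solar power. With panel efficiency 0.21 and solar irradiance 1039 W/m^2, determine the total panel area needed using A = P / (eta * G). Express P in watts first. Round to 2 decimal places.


Convert target power to watts: P = 6.2 * 1000 = 6200.0 W
Compute denominator: eta * G = 0.21 * 1039 = 218.19
Required area A = P / (eta * G) = 6200.0 / 218.19
A = 28.42 m^2

28.42


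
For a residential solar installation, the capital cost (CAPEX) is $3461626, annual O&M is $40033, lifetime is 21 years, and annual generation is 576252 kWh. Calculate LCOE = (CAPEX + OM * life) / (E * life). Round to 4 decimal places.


Total cost = CAPEX + OM * lifetime = 3461626 + 40033 * 21 = 3461626 + 840693 = 4302319
Total generation = annual * lifetime = 576252 * 21 = 12101292 kWh
LCOE = 4302319 / 12101292
LCOE = 0.3555 $/kWh

0.3555


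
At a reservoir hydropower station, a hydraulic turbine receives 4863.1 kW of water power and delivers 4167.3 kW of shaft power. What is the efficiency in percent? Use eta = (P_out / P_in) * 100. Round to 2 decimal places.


Turbine efficiency = (output power / input power) * 100
eta = (4167.3 / 4863.1) * 100
eta = 85.69%

85.69


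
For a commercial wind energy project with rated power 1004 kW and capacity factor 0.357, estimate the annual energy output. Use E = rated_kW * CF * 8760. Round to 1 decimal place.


Annual energy = rated_kW * capacity_factor * hours_per_year
Given: P_rated = 1004 kW, CF = 0.357, hours = 8760
E = 1004 * 0.357 * 8760
E = 3139829.3 kWh

3139829.3


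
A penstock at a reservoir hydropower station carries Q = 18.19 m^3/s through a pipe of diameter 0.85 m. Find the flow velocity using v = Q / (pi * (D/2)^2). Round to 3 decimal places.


Compute pipe cross-sectional area:
  A = pi * (D/2)^2 = pi * (0.85/2)^2 = 0.5675 m^2
Calculate velocity:
  v = Q / A = 18.19 / 0.5675
  v = 32.056 m/s

32.056


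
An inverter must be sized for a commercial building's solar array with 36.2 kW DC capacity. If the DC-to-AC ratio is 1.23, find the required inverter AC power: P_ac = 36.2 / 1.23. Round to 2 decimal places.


The inverter AC capacity is determined by the DC/AC ratio.
Given: P_dc = 36.2 kW, DC/AC ratio = 1.23
P_ac = P_dc / ratio = 36.2 / 1.23
P_ac = 29.43 kW

29.43


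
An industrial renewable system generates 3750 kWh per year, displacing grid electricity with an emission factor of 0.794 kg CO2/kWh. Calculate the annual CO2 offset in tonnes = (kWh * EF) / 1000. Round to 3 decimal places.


CO2 offset in kg = generation * emission_factor
CO2 offset = 3750 * 0.794 = 2977.5 kg
Convert to tonnes:
  CO2 offset = 2977.5 / 1000 = 2.978 tonnes

2.978


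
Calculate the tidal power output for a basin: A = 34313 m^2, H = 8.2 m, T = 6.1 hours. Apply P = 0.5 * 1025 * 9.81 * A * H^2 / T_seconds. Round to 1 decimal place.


Convert period to seconds: T = 6.1 * 3600 = 21960.0 s
H^2 = 8.2^2 = 67.24
P = 0.5 * rho * g * A * H^2 / T
P = 0.5 * 1025 * 9.81 * 34313 * 67.24 / 21960.0
P = 528222.5 W

528222.5


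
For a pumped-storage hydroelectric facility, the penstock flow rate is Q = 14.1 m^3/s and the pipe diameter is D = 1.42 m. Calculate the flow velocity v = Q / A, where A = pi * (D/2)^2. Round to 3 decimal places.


Compute pipe cross-sectional area:
  A = pi * (D/2)^2 = pi * (1.42/2)^2 = 1.5837 m^2
Calculate velocity:
  v = Q / A = 14.1 / 1.5837
  v = 8.903 m/s

8.903


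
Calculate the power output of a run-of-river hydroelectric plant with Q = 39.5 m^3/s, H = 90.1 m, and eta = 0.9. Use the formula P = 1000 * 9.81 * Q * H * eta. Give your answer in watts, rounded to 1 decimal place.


Apply the hydropower formula P = rho * g * Q * H * eta
rho * g = 1000 * 9.81 = 9810.0
P = 9810.0 * 39.5 * 90.1 * 0.9
P = 31421969.6 W

31421969.6


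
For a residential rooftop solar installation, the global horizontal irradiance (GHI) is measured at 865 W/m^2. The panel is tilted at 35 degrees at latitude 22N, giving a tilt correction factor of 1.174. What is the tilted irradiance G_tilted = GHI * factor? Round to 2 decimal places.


Identify the given values:
  GHI = 865 W/m^2, tilt correction factor = 1.174
Apply the formula G_tilted = GHI * factor:
  G_tilted = 865 * 1.174
  G_tilted = 1015.51 W/m^2

1015.51


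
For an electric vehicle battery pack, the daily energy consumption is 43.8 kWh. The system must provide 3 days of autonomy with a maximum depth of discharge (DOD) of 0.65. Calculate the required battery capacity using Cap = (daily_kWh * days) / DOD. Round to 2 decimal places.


Total energy needed = daily * days = 43.8 * 3 = 131.4 kWh
Account for depth of discharge:
  Cap = total_energy / DOD = 131.4 / 0.65
  Cap = 202.15 kWh

202.15


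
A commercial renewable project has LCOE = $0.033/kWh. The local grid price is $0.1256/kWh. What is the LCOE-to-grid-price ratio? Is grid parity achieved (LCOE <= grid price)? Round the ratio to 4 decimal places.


Compare LCOE to grid price:
  LCOE = $0.033/kWh, Grid price = $0.1256/kWh
  Ratio = LCOE / grid_price = 0.033 / 0.1256 = 0.2627
  Grid parity achieved (ratio <= 1)? yes

0.2627


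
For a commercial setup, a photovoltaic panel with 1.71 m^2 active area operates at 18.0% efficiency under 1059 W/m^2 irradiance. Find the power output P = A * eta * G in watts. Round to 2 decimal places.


Use the solar power formula P = A * eta * G.
Given: A = 1.71 m^2, eta = 0.18, G = 1059 W/m^2
P = 1.71 * 0.18 * 1059
P = 325.96 W

325.96


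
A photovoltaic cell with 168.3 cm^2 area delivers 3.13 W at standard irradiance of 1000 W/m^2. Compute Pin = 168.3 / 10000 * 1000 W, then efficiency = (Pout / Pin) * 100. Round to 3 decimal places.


First compute the input power:
  Pin = area_cm2 / 10000 * G = 168.3 / 10000 * 1000 = 16.83 W
Then compute efficiency:
  Efficiency = (Pout / Pin) * 100 = (3.13 / 16.83) * 100
  Efficiency = 18.598%

18.598


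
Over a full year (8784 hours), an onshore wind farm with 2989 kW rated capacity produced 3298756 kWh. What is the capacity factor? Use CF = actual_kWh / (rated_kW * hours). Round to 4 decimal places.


Capacity factor = actual output / maximum possible output
Maximum possible = rated * hours = 2989 * 8784 = 26255376 kWh
CF = 3298756 / 26255376
CF = 0.1256

0.1256


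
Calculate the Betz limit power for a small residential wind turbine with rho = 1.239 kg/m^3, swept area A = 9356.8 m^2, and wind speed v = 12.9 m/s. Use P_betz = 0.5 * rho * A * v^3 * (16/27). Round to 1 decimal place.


The Betz coefficient Cp_max = 16/27 = 0.5926
v^3 = 12.9^3 = 2146.689
P_betz = 0.5 * rho * A * v^3 * Cp_max
P_betz = 0.5 * 1.239 * 9356.8 * 2146.689 * 0.5926
P_betz = 7373845.0 W

7373845.0


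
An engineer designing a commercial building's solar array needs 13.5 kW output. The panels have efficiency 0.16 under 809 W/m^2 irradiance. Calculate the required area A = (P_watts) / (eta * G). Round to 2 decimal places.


Convert target power to watts: P = 13.5 * 1000 = 13500.0 W
Compute denominator: eta * G = 0.16 * 809 = 129.44
Required area A = P / (eta * G) = 13500.0 / 129.44
A = 104.30 m^2

104.30


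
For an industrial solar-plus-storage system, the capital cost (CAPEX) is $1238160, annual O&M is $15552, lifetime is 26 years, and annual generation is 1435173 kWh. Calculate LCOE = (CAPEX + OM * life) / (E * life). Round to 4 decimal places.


Total cost = CAPEX + OM * lifetime = 1238160 + 15552 * 26 = 1238160 + 404352 = 1642512
Total generation = annual * lifetime = 1435173 * 26 = 37314498 kWh
LCOE = 1642512 / 37314498
LCOE = 0.0440 $/kWh

0.0440


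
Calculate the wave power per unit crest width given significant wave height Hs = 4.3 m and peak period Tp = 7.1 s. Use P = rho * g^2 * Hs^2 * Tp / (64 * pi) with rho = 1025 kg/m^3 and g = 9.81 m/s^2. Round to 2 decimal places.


Apply wave power formula:
  g^2 = 9.81^2 = 96.2361
  Hs^2 = 4.3^2 = 18.49
  Numerator = rho * g^2 * Hs^2 * Tp = 1025 * 96.2361 * 18.49 * 7.1 = 12949623.45
  Denominator = 64 * pi = 201.0619
  P = 12949623.45 / 201.0619 = 64406.14 W/m

64406.14


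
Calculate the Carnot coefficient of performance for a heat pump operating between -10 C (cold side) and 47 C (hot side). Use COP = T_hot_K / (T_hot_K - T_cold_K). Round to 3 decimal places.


Convert to Kelvin:
  T_hot = 47 + 273.15 = 320.15 K
  T_cold = -10 + 273.15 = 263.15 K
Apply Carnot COP formula:
  COP = T_hot_K / (T_hot_K - T_cold_K) = 320.15 / 57.0
  COP = 5.617

5.617


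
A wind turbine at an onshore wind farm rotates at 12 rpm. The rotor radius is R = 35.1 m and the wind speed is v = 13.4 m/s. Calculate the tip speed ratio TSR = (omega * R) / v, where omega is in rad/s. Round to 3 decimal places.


Convert rotational speed to rad/s:
  omega = 12 * 2 * pi / 60 = 1.2566 rad/s
Compute tip speed:
  v_tip = omega * R = 1.2566 * 35.1 = 44.108 m/s
Tip speed ratio:
  TSR = v_tip / v_wind = 44.108 / 13.4 = 3.292

3.292


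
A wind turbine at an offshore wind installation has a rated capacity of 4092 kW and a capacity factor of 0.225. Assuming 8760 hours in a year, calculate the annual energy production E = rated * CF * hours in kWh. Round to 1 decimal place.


Annual energy = rated_kW * capacity_factor * hours_per_year
Given: P_rated = 4092 kW, CF = 0.225, hours = 8760
E = 4092 * 0.225 * 8760
E = 8065332.0 kWh

8065332.0


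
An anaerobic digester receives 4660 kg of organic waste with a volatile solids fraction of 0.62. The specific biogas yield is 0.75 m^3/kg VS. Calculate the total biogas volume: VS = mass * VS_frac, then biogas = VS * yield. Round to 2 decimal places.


Compute volatile solids:
  VS = mass * VS_fraction = 4660 * 0.62 = 2889.2 kg
Calculate biogas volume:
  Biogas = VS * specific_yield = 2889.2 * 0.75
  Biogas = 2166.90 m^3

2166.90


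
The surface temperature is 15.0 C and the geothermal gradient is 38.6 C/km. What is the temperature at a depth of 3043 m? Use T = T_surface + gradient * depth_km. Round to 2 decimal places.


Convert depth to km: 3043 / 1000 = 3.043 km
Temperature increase = gradient * depth_km = 38.6 * 3.043 = 117.46 C
Temperature at depth = T_surface + delta_T = 15.0 + 117.46
T = 132.46 C

132.46


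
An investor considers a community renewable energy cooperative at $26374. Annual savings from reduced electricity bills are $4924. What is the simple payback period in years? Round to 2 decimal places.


Simple payback period = initial cost / annual savings
Payback = 26374 / 4924
Payback = 5.36 years

5.36


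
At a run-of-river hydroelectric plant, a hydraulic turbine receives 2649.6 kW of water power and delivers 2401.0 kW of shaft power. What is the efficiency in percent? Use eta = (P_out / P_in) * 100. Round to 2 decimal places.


Turbine efficiency = (output power / input power) * 100
eta = (2401.0 / 2649.6) * 100
eta = 90.62%

90.62


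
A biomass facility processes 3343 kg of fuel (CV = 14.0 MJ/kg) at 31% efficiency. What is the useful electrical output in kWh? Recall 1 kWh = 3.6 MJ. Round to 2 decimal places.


Total energy = mass * CV = 3343 * 14.0 = 46802.0 MJ
Useful energy = total * eta = 46802.0 * 0.31 = 14508.62 MJ
Convert to kWh: 14508.62 / 3.6
Useful energy = 4030.17 kWh

4030.17


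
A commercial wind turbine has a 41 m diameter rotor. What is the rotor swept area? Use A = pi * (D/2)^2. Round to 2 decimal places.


Compute the rotor radius:
  r = D / 2 = 41 / 2 = 20.5 m
Calculate swept area:
  A = pi * r^2 = pi * 20.5^2
  A = 1320.25 m^2

1320.25


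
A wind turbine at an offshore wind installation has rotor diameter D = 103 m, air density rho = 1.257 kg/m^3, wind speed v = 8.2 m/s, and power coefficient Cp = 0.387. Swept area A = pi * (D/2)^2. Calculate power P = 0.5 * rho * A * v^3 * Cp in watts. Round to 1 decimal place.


Step 1 -- Compute swept area:
  A = pi * (D/2)^2 = pi * (103/2)^2 = 8332.29 m^2
Step 2 -- Apply wind power equation:
  P = 0.5 * rho * A * v^3 * Cp
  v^3 = 8.2^3 = 551.368
  P = 0.5 * 1.257 * 8332.29 * 551.368 * 0.387
  P = 1117434.7 W

1117434.7


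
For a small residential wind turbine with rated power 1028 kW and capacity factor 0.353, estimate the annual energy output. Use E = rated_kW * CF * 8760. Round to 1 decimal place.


Annual energy = rated_kW * capacity_factor * hours_per_year
Given: P_rated = 1028 kW, CF = 0.353, hours = 8760
E = 1028 * 0.353 * 8760
E = 3178863.8 kWh

3178863.8


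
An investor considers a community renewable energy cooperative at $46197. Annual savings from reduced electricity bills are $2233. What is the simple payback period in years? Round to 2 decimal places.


Simple payback period = initial cost / annual savings
Payback = 46197 / 2233
Payback = 20.69 years

20.69


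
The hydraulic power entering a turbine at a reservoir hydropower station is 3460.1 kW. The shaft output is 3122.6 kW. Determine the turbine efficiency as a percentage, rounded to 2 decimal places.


Turbine efficiency = (output power / input power) * 100
eta = (3122.6 / 3460.1) * 100
eta = 90.25%

90.25


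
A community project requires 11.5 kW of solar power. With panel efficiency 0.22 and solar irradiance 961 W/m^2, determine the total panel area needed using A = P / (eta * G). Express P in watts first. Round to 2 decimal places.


Convert target power to watts: P = 11.5 * 1000 = 11500.0 W
Compute denominator: eta * G = 0.22 * 961 = 211.42
Required area A = P / (eta * G) = 11500.0 / 211.42
A = 54.39 m^2

54.39


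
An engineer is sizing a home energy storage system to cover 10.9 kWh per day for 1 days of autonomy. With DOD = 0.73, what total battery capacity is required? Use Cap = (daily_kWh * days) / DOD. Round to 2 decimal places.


Total energy needed = daily * days = 10.9 * 1 = 10.9 kWh
Account for depth of discharge:
  Cap = total_energy / DOD = 10.9 / 0.73
  Cap = 14.93 kWh

14.93


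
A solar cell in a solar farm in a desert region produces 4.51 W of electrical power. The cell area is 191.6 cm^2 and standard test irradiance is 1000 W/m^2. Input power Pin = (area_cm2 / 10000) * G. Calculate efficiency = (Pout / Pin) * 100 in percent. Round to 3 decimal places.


First compute the input power:
  Pin = area_cm2 / 10000 * G = 191.6 / 10000 * 1000 = 19.16 W
Then compute efficiency:
  Efficiency = (Pout / Pin) * 100 = (4.51 / 19.16) * 100
  Efficiency = 23.539%

23.539


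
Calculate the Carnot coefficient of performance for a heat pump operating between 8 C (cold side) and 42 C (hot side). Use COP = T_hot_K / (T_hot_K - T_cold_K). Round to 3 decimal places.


Convert to Kelvin:
  T_hot = 42 + 273.15 = 315.15 K
  T_cold = 8 + 273.15 = 281.15 K
Apply Carnot COP formula:
  COP = T_hot_K / (T_hot_K - T_cold_K) = 315.15 / 34.0
  COP = 9.269

9.269


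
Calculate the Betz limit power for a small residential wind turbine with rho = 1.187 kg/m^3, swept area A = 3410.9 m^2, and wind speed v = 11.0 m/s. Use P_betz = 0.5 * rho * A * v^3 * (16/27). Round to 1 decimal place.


The Betz coefficient Cp_max = 16/27 = 0.5926
v^3 = 11.0^3 = 1331.0
P_betz = 0.5 * rho * A * v^3 * Cp_max
P_betz = 0.5 * 1.187 * 3410.9 * 1331.0 * 0.5926
P_betz = 1596702.4 W

1596702.4


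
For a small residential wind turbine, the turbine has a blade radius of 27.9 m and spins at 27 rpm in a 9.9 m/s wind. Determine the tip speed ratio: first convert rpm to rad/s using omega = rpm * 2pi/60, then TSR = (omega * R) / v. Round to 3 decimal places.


Convert rotational speed to rad/s:
  omega = 27 * 2 * pi / 60 = 2.8274 rad/s
Compute tip speed:
  v_tip = omega * R = 2.8274 * 27.9 = 78.885 m/s
Tip speed ratio:
  TSR = v_tip / v_wind = 78.885 / 9.9 = 7.968

7.968


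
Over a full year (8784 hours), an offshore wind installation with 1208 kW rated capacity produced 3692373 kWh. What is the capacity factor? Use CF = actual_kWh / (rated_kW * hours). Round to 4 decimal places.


Capacity factor = actual output / maximum possible output
Maximum possible = rated * hours = 1208 * 8784 = 10611072 kWh
CF = 3692373 / 10611072
CF = 0.3480

0.3480


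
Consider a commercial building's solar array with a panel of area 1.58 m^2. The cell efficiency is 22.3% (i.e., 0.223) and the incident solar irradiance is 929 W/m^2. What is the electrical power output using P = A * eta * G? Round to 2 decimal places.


Use the solar power formula P = A * eta * G.
Given: A = 1.58 m^2, eta = 0.223, G = 929 W/m^2
P = 1.58 * 0.223 * 929
P = 327.32 W

327.32


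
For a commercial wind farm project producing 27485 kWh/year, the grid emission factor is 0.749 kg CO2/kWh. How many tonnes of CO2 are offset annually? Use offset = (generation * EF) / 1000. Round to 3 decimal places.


CO2 offset in kg = generation * emission_factor
CO2 offset = 27485 * 0.749 = 20586.27 kg
Convert to tonnes:
  CO2 offset = 20586.27 / 1000 = 20.586 tonnes

20.586


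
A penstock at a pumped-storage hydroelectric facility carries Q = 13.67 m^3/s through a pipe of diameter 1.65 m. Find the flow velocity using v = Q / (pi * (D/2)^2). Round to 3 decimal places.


Compute pipe cross-sectional area:
  A = pi * (D/2)^2 = pi * (1.65/2)^2 = 2.1382 m^2
Calculate velocity:
  v = Q / A = 13.67 / 2.1382
  v = 6.393 m/s

6.393


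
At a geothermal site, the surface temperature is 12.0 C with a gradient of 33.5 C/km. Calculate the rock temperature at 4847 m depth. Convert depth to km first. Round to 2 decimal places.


Convert depth to km: 4847 / 1000 = 4.847 km
Temperature increase = gradient * depth_km = 33.5 * 4.847 = 162.37 C
Temperature at depth = T_surface + delta_T = 12.0 + 162.37
T = 174.37 C

174.37


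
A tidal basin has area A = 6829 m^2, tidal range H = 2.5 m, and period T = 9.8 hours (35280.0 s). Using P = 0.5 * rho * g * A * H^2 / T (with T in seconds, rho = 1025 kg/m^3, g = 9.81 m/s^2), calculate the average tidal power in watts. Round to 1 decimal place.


Convert period to seconds: T = 9.8 * 3600 = 35280.0 s
H^2 = 2.5^2 = 6.25
P = 0.5 * rho * g * A * H^2 / T
P = 0.5 * 1025 * 9.81 * 6829 * 6.25 / 35280.0
P = 6082.4 W

6082.4


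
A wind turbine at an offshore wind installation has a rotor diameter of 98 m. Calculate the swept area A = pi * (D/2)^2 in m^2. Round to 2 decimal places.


Compute the rotor radius:
  r = D / 2 = 98 / 2 = 49.0 m
Calculate swept area:
  A = pi * r^2 = pi * 49.0^2
  A = 7542.96 m^2

7542.96


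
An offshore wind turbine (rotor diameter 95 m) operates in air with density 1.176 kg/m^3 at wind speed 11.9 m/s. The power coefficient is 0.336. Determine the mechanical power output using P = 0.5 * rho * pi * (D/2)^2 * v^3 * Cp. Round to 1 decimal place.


Step 1 -- Compute swept area:
  A = pi * (D/2)^2 = pi * (95/2)^2 = 7088.22 m^2
Step 2 -- Apply wind power equation:
  P = 0.5 * rho * A * v^3 * Cp
  v^3 = 11.9^3 = 1685.159
  P = 0.5 * 1.176 * 7088.22 * 1685.159 * 0.336
  P = 2359905.3 W

2359905.3


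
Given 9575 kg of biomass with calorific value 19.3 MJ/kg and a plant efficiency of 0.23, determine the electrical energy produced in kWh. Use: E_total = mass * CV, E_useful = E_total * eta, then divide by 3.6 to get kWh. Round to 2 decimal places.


Total energy = mass * CV = 9575 * 19.3 = 184797.5 MJ
Useful energy = total * eta = 184797.5 * 0.23 = 42503.43 MJ
Convert to kWh: 42503.43 / 3.6
Useful energy = 11806.51 kWh

11806.51


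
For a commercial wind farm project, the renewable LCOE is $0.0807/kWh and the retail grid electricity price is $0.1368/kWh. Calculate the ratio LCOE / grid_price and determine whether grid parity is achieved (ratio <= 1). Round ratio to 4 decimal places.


Compare LCOE to grid price:
  LCOE = $0.0807/kWh, Grid price = $0.1368/kWh
  Ratio = LCOE / grid_price = 0.0807 / 0.1368 = 0.5899
  Grid parity achieved (ratio <= 1)? yes

0.5899


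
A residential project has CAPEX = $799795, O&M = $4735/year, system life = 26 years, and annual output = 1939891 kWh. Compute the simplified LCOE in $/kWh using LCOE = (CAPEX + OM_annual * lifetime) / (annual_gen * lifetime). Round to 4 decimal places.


Total cost = CAPEX + OM * lifetime = 799795 + 4735 * 26 = 799795 + 123110 = 922905
Total generation = annual * lifetime = 1939891 * 26 = 50437166 kWh
LCOE = 922905 / 50437166
LCOE = 0.0183 $/kWh

0.0183


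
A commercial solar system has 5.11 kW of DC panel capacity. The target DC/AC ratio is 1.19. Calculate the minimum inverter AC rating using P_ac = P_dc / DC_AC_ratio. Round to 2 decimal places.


The inverter AC capacity is determined by the DC/AC ratio.
Given: P_dc = 5.11 kW, DC/AC ratio = 1.19
P_ac = P_dc / ratio = 5.11 / 1.19
P_ac = 4.29 kW

4.29


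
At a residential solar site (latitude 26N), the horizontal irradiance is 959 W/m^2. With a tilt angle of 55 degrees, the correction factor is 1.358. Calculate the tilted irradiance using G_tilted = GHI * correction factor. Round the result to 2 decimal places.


Identify the given values:
  GHI = 959 W/m^2, tilt correction factor = 1.358
Apply the formula G_tilted = GHI * factor:
  G_tilted = 959 * 1.358
  G_tilted = 1302.32 W/m^2

1302.32


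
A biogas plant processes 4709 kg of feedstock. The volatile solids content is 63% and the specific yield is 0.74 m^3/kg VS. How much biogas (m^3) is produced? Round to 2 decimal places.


Compute volatile solids:
  VS = mass * VS_fraction = 4709 * 0.63 = 2966.67 kg
Calculate biogas volume:
  Biogas = VS * specific_yield = 2966.67 * 0.74
  Biogas = 2195.34 m^3

2195.34


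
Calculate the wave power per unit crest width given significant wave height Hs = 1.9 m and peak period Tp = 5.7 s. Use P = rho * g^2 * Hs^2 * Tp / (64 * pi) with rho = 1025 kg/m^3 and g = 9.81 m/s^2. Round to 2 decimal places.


Apply wave power formula:
  g^2 = 9.81^2 = 96.2361
  Hs^2 = 1.9^2 = 3.61
  Numerator = rho * g^2 * Hs^2 * Tp = 1025 * 96.2361 * 3.61 * 5.7 = 2029756.49
  Denominator = 64 * pi = 201.0619
  P = 2029756.49 / 201.0619 = 10095.18 W/m

10095.18


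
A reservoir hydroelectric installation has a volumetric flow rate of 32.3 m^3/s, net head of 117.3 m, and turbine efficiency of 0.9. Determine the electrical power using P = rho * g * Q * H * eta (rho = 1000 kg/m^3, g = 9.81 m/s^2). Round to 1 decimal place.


Apply the hydropower formula P = rho * g * Q * H * eta
rho * g = 1000 * 9.81 = 9810.0
P = 9810.0 * 32.3 * 117.3 * 0.9
P = 33451226.9 W

33451226.9


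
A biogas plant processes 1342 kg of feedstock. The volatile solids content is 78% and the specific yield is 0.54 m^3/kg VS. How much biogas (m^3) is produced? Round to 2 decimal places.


Compute volatile solids:
  VS = mass * VS_fraction = 1342 * 0.78 = 1046.76 kg
Calculate biogas volume:
  Biogas = VS * specific_yield = 1046.76 * 0.54
  Biogas = 565.25 m^3

565.25


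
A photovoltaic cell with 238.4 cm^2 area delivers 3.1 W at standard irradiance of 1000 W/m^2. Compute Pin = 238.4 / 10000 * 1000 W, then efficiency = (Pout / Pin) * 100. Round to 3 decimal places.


First compute the input power:
  Pin = area_cm2 / 10000 * G = 238.4 / 10000 * 1000 = 23.84 W
Then compute efficiency:
  Efficiency = (Pout / Pin) * 100 = (3.1 / 23.84) * 100
  Efficiency = 13.003%

13.003


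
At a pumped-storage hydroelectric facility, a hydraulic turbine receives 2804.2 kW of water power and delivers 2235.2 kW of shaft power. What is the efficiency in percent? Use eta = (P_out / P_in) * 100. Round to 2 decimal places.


Turbine efficiency = (output power / input power) * 100
eta = (2235.2 / 2804.2) * 100
eta = 79.71%

79.71


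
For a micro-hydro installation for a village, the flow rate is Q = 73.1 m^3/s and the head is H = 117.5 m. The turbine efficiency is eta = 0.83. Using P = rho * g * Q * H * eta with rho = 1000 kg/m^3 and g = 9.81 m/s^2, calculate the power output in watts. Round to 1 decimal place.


Apply the hydropower formula P = rho * g * Q * H * eta
rho * g = 1000 * 9.81 = 9810.0
P = 9810.0 * 73.1 * 117.5 * 0.83
P = 69936250.3 W

69936250.3


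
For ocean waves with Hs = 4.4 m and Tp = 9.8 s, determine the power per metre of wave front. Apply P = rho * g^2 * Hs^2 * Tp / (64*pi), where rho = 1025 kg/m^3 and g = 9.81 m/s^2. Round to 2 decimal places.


Apply wave power formula:
  g^2 = 9.81^2 = 96.2361
  Hs^2 = 4.4^2 = 19.36
  Numerator = rho * g^2 * Hs^2 * Tp = 1025 * 96.2361 * 19.36 * 9.8 = 18715149.85
  Denominator = 64 * pi = 201.0619
  P = 18715149.85 / 201.0619 = 93081.52 W/m

93081.52


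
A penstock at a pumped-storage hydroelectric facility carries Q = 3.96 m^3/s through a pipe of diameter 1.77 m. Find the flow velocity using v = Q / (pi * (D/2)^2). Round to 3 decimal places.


Compute pipe cross-sectional area:
  A = pi * (D/2)^2 = pi * (1.77/2)^2 = 2.4606 m^2
Calculate velocity:
  v = Q / A = 3.96 / 2.4606
  v = 1.609 m/s

1.609


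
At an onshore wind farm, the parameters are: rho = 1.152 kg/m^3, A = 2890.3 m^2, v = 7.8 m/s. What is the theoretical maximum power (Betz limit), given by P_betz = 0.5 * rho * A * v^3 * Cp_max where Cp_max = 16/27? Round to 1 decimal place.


The Betz coefficient Cp_max = 16/27 = 0.5926
v^3 = 7.8^3 = 474.552
P_betz = 0.5 * rho * A * v^3 * Cp_max
P_betz = 0.5 * 1.152 * 2890.3 * 474.552 * 0.5926
P_betz = 468172.0 W

468172.0


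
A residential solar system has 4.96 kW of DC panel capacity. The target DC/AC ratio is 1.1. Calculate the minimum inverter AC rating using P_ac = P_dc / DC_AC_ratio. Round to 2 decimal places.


The inverter AC capacity is determined by the DC/AC ratio.
Given: P_dc = 4.96 kW, DC/AC ratio = 1.1
P_ac = P_dc / ratio = 4.96 / 1.1
P_ac = 4.51 kW

4.51


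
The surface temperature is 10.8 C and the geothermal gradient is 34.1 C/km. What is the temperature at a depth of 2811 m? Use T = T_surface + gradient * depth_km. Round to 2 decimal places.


Convert depth to km: 2811 / 1000 = 2.811 km
Temperature increase = gradient * depth_km = 34.1 * 2.811 = 95.86 C
Temperature at depth = T_surface + delta_T = 10.8 + 95.86
T = 106.66 C

106.66


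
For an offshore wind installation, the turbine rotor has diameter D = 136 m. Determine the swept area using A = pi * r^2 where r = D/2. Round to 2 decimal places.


Compute the rotor radius:
  r = D / 2 = 136 / 2 = 68.0 m
Calculate swept area:
  A = pi * r^2 = pi * 68.0^2
  A = 14526.72 m^2

14526.72


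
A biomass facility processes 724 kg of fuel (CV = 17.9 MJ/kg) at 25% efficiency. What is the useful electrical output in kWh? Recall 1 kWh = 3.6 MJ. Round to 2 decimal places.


Total energy = mass * CV = 724 * 17.9 = 12959.6 MJ
Useful energy = total * eta = 12959.6 * 0.25 = 3239.9 MJ
Convert to kWh: 3239.9 / 3.6
Useful energy = 899.97 kWh

899.97


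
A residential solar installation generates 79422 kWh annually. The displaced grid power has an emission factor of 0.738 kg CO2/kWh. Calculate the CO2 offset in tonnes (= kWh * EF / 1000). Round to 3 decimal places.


CO2 offset in kg = generation * emission_factor
CO2 offset = 79422 * 0.738 = 58613.44 kg
Convert to tonnes:
  CO2 offset = 58613.44 / 1000 = 58.613 tonnes

58.613


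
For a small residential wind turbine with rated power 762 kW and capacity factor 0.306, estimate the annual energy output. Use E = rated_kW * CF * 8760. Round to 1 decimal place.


Annual energy = rated_kW * capacity_factor * hours_per_year
Given: P_rated = 762 kW, CF = 0.306, hours = 8760
E = 762 * 0.306 * 8760
E = 2042586.7 kWh

2042586.7


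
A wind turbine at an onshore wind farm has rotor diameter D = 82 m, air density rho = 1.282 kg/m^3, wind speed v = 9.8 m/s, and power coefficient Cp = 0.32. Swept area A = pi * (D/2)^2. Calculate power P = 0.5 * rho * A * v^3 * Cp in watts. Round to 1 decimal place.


Step 1 -- Compute swept area:
  A = pi * (D/2)^2 = pi * (82/2)^2 = 5281.02 m^2
Step 2 -- Apply wind power equation:
  P = 0.5 * rho * A * v^3 * Cp
  v^3 = 9.8^3 = 941.192
  P = 0.5 * 1.282 * 5281.02 * 941.192 * 0.32
  P = 1019538.9 W

1019538.9


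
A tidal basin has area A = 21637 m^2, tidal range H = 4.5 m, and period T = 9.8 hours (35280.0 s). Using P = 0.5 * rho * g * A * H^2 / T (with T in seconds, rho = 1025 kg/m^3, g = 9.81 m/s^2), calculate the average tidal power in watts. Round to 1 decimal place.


Convert period to seconds: T = 9.8 * 3600 = 35280.0 s
H^2 = 4.5^2 = 20.25
P = 0.5 * rho * g * A * H^2 / T
P = 0.5 * 1025 * 9.81 * 21637 * 20.25 / 35280.0
P = 62439.1 W

62439.1


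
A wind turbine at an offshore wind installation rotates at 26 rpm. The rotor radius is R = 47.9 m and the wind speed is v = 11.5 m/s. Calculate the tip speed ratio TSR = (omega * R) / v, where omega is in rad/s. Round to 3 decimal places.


Convert rotational speed to rad/s:
  omega = 26 * 2 * pi / 60 = 2.7227 rad/s
Compute tip speed:
  v_tip = omega * R = 2.7227 * 47.9 = 130.418 m/s
Tip speed ratio:
  TSR = v_tip / v_wind = 130.418 / 11.5 = 11.341

11.341


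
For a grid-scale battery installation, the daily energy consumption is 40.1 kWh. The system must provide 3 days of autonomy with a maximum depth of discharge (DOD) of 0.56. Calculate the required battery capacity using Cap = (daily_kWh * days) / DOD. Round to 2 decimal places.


Total energy needed = daily * days = 40.1 * 3 = 120.3 kWh
Account for depth of discharge:
  Cap = total_energy / DOD = 120.3 / 0.56
  Cap = 214.82 kWh

214.82


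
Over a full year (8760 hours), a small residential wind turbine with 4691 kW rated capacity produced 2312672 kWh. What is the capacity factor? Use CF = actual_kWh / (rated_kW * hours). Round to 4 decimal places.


Capacity factor = actual output / maximum possible output
Maximum possible = rated * hours = 4691 * 8760 = 41093160 kWh
CF = 2312672 / 41093160
CF = 0.0563

0.0563


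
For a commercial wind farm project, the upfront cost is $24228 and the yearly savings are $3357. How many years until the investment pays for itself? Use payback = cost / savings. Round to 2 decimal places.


Simple payback period = initial cost / annual savings
Payback = 24228 / 3357
Payback = 7.22 years

7.22


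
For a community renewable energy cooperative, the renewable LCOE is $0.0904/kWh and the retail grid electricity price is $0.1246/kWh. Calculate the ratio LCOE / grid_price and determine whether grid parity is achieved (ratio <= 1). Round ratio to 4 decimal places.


Compare LCOE to grid price:
  LCOE = $0.0904/kWh, Grid price = $0.1246/kWh
  Ratio = LCOE / grid_price = 0.0904 / 0.1246 = 0.7255
  Grid parity achieved (ratio <= 1)? yes

0.7255


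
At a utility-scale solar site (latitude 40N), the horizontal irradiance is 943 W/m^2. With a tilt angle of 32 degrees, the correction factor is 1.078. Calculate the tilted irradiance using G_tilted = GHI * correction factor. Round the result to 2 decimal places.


Identify the given values:
  GHI = 943 W/m^2, tilt correction factor = 1.078
Apply the formula G_tilted = GHI * factor:
  G_tilted = 943 * 1.078
  G_tilted = 1016.55 W/m^2

1016.55


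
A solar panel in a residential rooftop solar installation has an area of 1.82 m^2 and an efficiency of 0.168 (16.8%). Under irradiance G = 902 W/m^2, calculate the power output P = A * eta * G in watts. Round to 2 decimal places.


Use the solar power formula P = A * eta * G.
Given: A = 1.82 m^2, eta = 0.168, G = 902 W/m^2
P = 1.82 * 0.168 * 902
P = 275.80 W

275.80


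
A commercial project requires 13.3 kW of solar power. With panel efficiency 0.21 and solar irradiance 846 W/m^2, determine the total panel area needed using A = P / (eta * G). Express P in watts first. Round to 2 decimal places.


Convert target power to watts: P = 13.3 * 1000 = 13300.0 W
Compute denominator: eta * G = 0.21 * 846 = 177.66
Required area A = P / (eta * G) = 13300.0 / 177.66
A = 74.86 m^2

74.86


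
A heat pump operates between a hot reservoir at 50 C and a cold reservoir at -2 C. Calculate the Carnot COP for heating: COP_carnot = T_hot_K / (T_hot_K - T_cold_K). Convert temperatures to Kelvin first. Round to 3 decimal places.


Convert to Kelvin:
  T_hot = 50 + 273.15 = 323.15 K
  T_cold = -2 + 273.15 = 271.15 K
Apply Carnot COP formula:
  COP = T_hot_K / (T_hot_K - T_cold_K) = 323.15 / 52.0
  COP = 6.214

6.214


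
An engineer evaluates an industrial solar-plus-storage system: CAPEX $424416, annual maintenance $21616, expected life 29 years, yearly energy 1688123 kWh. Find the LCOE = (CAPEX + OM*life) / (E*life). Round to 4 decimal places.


Total cost = CAPEX + OM * lifetime = 424416 + 21616 * 29 = 424416 + 626864 = 1051280
Total generation = annual * lifetime = 1688123 * 29 = 48955567 kWh
LCOE = 1051280 / 48955567
LCOE = 0.0215 $/kWh

0.0215


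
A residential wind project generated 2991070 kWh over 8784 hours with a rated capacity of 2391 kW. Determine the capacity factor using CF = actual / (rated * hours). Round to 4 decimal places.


Capacity factor = actual output / maximum possible output
Maximum possible = rated * hours = 2391 * 8784 = 21002544 kWh
CF = 2991070 / 21002544
CF = 0.1424

0.1424


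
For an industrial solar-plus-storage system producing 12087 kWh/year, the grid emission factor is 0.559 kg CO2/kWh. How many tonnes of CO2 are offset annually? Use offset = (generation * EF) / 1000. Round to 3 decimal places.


CO2 offset in kg = generation * emission_factor
CO2 offset = 12087 * 0.559 = 6756.63 kg
Convert to tonnes:
  CO2 offset = 6756.63 / 1000 = 6.757 tonnes

6.757


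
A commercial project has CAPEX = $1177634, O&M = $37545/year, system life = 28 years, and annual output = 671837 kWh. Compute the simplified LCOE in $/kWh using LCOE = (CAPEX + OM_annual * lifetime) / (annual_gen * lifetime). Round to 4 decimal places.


Total cost = CAPEX + OM * lifetime = 1177634 + 37545 * 28 = 1177634 + 1051260 = 2228894
Total generation = annual * lifetime = 671837 * 28 = 18811436 kWh
LCOE = 2228894 / 18811436
LCOE = 0.1185 $/kWh

0.1185


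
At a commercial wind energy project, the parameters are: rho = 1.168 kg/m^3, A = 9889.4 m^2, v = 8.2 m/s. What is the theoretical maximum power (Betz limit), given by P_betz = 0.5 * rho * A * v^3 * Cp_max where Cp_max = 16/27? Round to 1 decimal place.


The Betz coefficient Cp_max = 16/27 = 0.5926
v^3 = 8.2^3 = 551.368
P_betz = 0.5 * rho * A * v^3 * Cp_max
P_betz = 0.5 * 1.168 * 9889.4 * 551.368 * 0.5926
P_betz = 1887037.7 W

1887037.7


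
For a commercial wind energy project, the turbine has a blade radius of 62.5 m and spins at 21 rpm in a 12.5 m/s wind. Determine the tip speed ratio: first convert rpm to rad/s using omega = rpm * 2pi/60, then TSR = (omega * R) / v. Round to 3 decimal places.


Convert rotational speed to rad/s:
  omega = 21 * 2 * pi / 60 = 2.1991 rad/s
Compute tip speed:
  v_tip = omega * R = 2.1991 * 62.5 = 137.445 m/s
Tip speed ratio:
  TSR = v_tip / v_wind = 137.445 / 12.5 = 10.996

10.996


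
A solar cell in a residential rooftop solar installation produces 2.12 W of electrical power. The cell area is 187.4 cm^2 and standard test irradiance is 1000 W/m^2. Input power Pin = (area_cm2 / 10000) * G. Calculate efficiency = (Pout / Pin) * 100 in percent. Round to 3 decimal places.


First compute the input power:
  Pin = area_cm2 / 10000 * G = 187.4 / 10000 * 1000 = 18.74 W
Then compute efficiency:
  Efficiency = (Pout / Pin) * 100 = (2.12 / 18.74) * 100
  Efficiency = 11.313%

11.313


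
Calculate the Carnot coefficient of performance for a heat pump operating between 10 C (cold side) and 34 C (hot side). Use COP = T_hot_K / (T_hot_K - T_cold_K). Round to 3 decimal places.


Convert to Kelvin:
  T_hot = 34 + 273.15 = 307.15 K
  T_cold = 10 + 273.15 = 283.15 K
Apply Carnot COP formula:
  COP = T_hot_K / (T_hot_K - T_cold_K) = 307.15 / 24.0
  COP = 12.798

12.798


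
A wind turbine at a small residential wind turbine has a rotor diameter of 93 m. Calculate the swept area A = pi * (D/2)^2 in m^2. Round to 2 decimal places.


Compute the rotor radius:
  r = D / 2 = 93 / 2 = 46.5 m
Calculate swept area:
  A = pi * r^2 = pi * 46.5^2
  A = 6792.91 m^2

6792.91


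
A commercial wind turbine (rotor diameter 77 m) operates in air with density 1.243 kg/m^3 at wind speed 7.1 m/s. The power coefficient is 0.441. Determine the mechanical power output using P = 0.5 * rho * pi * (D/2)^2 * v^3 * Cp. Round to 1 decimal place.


Step 1 -- Compute swept area:
  A = pi * (D/2)^2 = pi * (77/2)^2 = 4656.63 m^2
Step 2 -- Apply wind power equation:
  P = 0.5 * rho * A * v^3 * Cp
  v^3 = 7.1^3 = 357.911
  P = 0.5 * 1.243 * 4656.63 * 357.911 * 0.441
  P = 456800.0 W

456800.0


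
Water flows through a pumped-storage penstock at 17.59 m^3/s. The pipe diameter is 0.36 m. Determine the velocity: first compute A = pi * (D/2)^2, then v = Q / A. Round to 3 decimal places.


Compute pipe cross-sectional area:
  A = pi * (D/2)^2 = pi * (0.36/2)^2 = 0.1018 m^2
Calculate velocity:
  v = Q / A = 17.59 / 0.1018
  v = 172.811 m/s

172.811


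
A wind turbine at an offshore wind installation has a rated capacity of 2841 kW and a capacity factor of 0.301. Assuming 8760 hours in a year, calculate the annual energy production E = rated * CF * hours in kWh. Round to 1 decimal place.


Annual energy = rated_kW * capacity_factor * hours_per_year
Given: P_rated = 2841 kW, CF = 0.301, hours = 8760
E = 2841 * 0.301 * 8760
E = 7491035.2 kWh

7491035.2


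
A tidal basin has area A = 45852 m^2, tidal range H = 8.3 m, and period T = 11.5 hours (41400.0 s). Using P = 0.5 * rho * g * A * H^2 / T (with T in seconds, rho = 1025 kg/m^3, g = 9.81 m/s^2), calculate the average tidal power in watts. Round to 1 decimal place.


Convert period to seconds: T = 11.5 * 3600 = 41400.0 s
H^2 = 8.3^2 = 68.89
P = 0.5 * rho * g * A * H^2 / T
P = 0.5 * 1025 * 9.81 * 45852 * 68.89 / 41400.0
P = 383598.6 W

383598.6


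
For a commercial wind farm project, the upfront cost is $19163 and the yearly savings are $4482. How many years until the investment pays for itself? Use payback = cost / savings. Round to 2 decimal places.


Simple payback period = initial cost / annual savings
Payback = 19163 / 4482
Payback = 4.28 years

4.28


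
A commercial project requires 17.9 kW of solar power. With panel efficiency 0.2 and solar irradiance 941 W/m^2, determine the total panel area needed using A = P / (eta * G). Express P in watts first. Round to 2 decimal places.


Convert target power to watts: P = 17.9 * 1000 = 17900.0 W
Compute denominator: eta * G = 0.2 * 941 = 188.2
Required area A = P / (eta * G) = 17900.0 / 188.2
A = 95.11 m^2

95.11


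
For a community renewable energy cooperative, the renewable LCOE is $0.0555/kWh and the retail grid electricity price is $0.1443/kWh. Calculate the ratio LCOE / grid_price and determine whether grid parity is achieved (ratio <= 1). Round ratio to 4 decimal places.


Compare LCOE to grid price:
  LCOE = $0.0555/kWh, Grid price = $0.1443/kWh
  Ratio = LCOE / grid_price = 0.0555 / 0.1443 = 0.3846
  Grid parity achieved (ratio <= 1)? yes

0.3846


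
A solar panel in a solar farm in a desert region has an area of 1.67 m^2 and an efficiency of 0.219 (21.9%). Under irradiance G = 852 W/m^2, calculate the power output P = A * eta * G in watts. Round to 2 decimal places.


Use the solar power formula P = A * eta * G.
Given: A = 1.67 m^2, eta = 0.219, G = 852 W/m^2
P = 1.67 * 0.219 * 852
P = 311.60 W

311.60


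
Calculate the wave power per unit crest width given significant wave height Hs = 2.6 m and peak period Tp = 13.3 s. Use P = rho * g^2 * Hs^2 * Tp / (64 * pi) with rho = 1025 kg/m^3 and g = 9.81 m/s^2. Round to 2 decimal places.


Apply wave power formula:
  g^2 = 9.81^2 = 96.2361
  Hs^2 = 2.6^2 = 6.76
  Numerator = rho * g^2 * Hs^2 * Tp = 1025 * 96.2361 * 6.76 * 13.3 = 8868705.16
  Denominator = 64 * pi = 201.0619
  P = 8868705.16 / 201.0619 = 44109.32 W/m

44109.32


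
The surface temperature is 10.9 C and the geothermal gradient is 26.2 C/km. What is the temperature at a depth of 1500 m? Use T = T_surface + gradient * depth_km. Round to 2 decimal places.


Convert depth to km: 1500 / 1000 = 1.5 km
Temperature increase = gradient * depth_km = 26.2 * 1.5 = 39.3 C
Temperature at depth = T_surface + delta_T = 10.9 + 39.3
T = 50.20 C

50.20


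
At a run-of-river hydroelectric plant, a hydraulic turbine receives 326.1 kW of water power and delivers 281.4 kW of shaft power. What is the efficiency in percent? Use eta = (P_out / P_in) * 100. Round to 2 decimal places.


Turbine efficiency = (output power / input power) * 100
eta = (281.4 / 326.1) * 100
eta = 86.29%

86.29
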